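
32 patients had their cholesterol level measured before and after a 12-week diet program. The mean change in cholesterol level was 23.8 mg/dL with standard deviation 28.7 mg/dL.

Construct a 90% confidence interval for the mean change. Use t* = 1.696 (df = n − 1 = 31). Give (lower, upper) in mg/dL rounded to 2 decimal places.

Paired design: SE = s_d/√n = 28.7/√32 = 5.0735.
t* = 1.696; margin of error = 1.696 × 5.0735 = 8.6047.
23.8 ± 8.6047 → (15.20, 32.40).

(15.20, 32.40)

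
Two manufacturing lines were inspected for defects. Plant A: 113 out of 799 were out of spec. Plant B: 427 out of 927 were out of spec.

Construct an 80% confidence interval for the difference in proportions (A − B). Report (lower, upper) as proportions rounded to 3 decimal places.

(-0.345, -0.293)

Sample proportions: 113/799 = 0.1414, 427/927 = 0.4606.
Each SE is √(p̂(1−p̂)/n): √(0.1414·0.8586/799) = 0.01233 and √(0.4606·0.5394/927) = 0.01637.
SE(p̂₁ − p̂₂) = √(SE₁² + SE₂²) = √(0.0001520289 + 0.0002679769) = 0.02049, since the two samples are independent.
At 80% confidence z* = 1.282; margin = 1.282 × 0.02049 = 0.02627.
The difference is 0.1414 − 0.4606 = -0.3192, so the interval is -0.3192 ± 0.02627 = (-0.345, -0.293).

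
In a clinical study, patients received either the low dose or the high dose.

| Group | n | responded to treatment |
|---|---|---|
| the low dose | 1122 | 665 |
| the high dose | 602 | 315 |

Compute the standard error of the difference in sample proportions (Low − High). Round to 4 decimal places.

0.0251

Sample proportions: 665/1122 = 0.5927, 315/602 = 0.5233.
Each SE is √(p̂(1−p̂)/n): √(0.5927·0.4073/1122) = 0.01467 and √(0.5233·0.4767/602) = 0.02036.
SE(p̂₁ − p̂₂) = √(SE₁² + SE₂²) = √(0.0002152089 + 0.0004145296) = 0.02509, since the two samples are independent.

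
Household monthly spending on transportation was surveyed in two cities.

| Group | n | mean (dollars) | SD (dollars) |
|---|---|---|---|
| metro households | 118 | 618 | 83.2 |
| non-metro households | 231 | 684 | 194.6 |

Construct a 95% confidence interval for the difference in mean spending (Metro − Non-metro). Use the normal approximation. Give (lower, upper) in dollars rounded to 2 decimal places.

(-95.24, -36.76)

SE₁ = s₁/√n₁ = 83.2/√118 = 7.6592; SE₂ = 194.6/√231 = 12.8037.
Independent samples, unequal variances: SE_diff = √(SE₁² + SE₂²) = √(58.66334464 + 163.93473369) = 14.9197.
z* = 1.960, so margin of error = 1.960 × 14.9197 = 29.2426.
Difference in means = 618 − 684 = -66.0000.
-66.0000 ± 29.2426 → (-95.24, -36.76).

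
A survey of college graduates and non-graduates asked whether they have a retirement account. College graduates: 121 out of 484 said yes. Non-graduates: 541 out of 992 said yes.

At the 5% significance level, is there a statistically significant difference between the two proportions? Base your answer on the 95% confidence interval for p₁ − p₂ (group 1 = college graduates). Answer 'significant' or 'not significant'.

p̂₁ = 121/484 = 0.2500 and p̂₂ = 541/992 = 0.5454.
SE₁ = √(p̂₁(1−p̂₁)/n₁) = √(0.2500·0.7500/484) = 0.01968; SE₂ = √(0.5454·0.4546/992) = 0.01581.
Independent samples: SE of the difference = √(SE₁² + SE₂²) = √(0.0003873024 + 0.0002499561) = 0.02524.
z* for 95% confidence is 1.960, so the margin of error is 1.960 × 0.02524 = 0.04947.
Point estimate p̂₁ − p̂₂ = 0.2500 − 0.5454 = -0.2954.
-0.2954 ± 0.04947 → (-0.34487, -0.24593).
The interval (-0.34487, -0.24593) does not contain 0, so the difference is significant.

significant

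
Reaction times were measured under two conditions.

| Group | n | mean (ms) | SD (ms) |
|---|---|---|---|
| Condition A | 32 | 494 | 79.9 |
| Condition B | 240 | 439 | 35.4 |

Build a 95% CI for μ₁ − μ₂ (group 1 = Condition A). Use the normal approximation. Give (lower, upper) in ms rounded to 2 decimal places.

(26.96, 83.04)

SE₁ = s₁/√n₁ = 79.9/√32 = 14.1245; SE₂ = 35.4/√240 = 2.2851.
Independent samples, unequal variances: SE_diff = √(SE₁² + SE₂²) = √(199.50150025 + 5.22168201) = 14.3082.
z* = 1.960, so margin of error = 1.960 × 14.3082 = 28.0441.
Difference in means = 494 − 439 = 55.0000.
55.0000 ± 28.0441 → (26.96, 83.04).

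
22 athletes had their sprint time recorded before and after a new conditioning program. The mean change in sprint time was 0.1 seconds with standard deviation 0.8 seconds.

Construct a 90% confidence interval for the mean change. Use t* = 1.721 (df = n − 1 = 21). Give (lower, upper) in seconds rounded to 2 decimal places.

(-0.19, 0.39)

This is a matched-pairs design, so SE = s_d/√n = 0.8/√22 = 0.1706.
Margin = 1.721 × 0.1706 = 0.2936; the interval is 0.1 ± 0.2936 = (-0.19, 0.39).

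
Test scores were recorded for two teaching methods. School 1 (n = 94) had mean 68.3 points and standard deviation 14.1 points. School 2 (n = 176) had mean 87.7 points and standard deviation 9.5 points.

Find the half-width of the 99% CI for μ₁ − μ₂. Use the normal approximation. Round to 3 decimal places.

Standard errors of each mean: 14.1/√94 = 1.4543 and 9.5/√176 = 0.7161.
SE(x̄₁ − x̄₂) = √(1.4543² + 0.7161²) = 1.6210 for independent samples with unequal variances.
With z* = 2.576, the margin is 2.576 × 1.6210 = 4.1757.

4.176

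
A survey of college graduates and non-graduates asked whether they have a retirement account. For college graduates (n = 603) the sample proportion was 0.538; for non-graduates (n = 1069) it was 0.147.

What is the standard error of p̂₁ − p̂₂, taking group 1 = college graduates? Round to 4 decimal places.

0.0230

SE₁ = √(p̂₁(1−p̂₁)/n₁) = √(0.5380·0.4620/603) = 0.02030; SE₂ = √(0.1470·0.8530/1069) = 0.01083.
Independent samples: SE of the difference = √(SE₁² + SE₂²) = √(0.00041209 + 0.0001172889) = 0.02301.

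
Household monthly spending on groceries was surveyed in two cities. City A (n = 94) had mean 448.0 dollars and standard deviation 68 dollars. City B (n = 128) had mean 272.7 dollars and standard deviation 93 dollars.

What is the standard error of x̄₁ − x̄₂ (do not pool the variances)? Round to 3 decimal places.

Per-group SEs: s₁/√n₁ = 68/√94 = 7.0137, s₂/√n₂ = 93/√128 = 8.2201.
Unpooled SE of the difference: √(49.19198769 + 67.57004401) = 10.8056.

10.806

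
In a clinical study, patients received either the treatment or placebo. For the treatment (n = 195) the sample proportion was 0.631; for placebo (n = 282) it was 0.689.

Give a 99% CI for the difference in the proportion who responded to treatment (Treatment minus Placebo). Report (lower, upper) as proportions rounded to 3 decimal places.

Each SE is √(p̂(1−p̂)/n): √(0.6310·0.3690/195) = 0.03455 and √(0.6890·0.3110/282) = 0.02757.
SE(p̂₁ − p̂₂) = √(SE₁² + SE₂²) = √(0.0011937025 + 0.0007601049) = 0.04420, since the two samples are independent.
At 99% confidence z* = 2.576; margin = 2.576 × 0.04420 = 0.11386.
The difference is 0.6310 − 0.6890 = -0.0580, so the interval is -0.0580 ± 0.11386 = (-0.172, 0.056).

(-0.172, 0.056)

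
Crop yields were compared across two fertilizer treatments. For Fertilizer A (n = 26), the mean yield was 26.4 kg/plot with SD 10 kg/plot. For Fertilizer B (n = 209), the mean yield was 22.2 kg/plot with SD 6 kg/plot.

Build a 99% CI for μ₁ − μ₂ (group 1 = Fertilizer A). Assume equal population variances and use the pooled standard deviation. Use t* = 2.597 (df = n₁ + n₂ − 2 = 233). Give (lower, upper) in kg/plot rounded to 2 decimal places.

s_p = √[((n₁−1)s₁² + (n₂−1)s₂²)/(n₁+n₂−2)] = √[(25·10² + 208·6²)/233] = 6.5473.
SE = 6.5473·√(1/26 + 1/209) = 1.3616.
With t* = 2.597, margin = 2.597 × 1.3616 = 3.5361.
x̄₁ − x̄₂ = 26.4 − 22.2 = 4.2000; interval 4.2000 ± 3.5361 = (0.66, 7.74).

(0.66, 7.74)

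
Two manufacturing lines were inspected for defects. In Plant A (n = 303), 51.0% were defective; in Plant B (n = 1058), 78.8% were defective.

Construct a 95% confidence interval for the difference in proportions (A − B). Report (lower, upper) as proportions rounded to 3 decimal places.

SE₁ = √(p̂₁(1−p̂₁)/n₁) = √(0.5100·0.4900/303) = 0.02872; SE₂ = √(0.7880·0.2120/1058) = 0.01257.
Independent samples: SE of the difference = √(SE₁² + SE₂²) = √(0.0008248384 + 0.0001580049) = 0.03135.
z* for 95% confidence is 1.960, so the margin of error is 1.960 × 0.03135 = 0.06145.
Point estimate p̂₁ − p̂₂ = 0.5100 − 0.7880 = -0.2780.
-0.2780 ± 0.06145 → (-0.339, -0.217).

(-0.339, -0.217)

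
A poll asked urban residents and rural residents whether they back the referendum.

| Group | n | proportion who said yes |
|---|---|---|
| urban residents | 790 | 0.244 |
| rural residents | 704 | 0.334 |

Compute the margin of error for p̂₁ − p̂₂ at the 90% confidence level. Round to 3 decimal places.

SE₁ = √(p̂₁(1−p̂₁)/n₁) = √(0.2440·0.7560/790) = 0.01528; SE₂ = √(0.3340·0.6660/704) = 0.01778.
Independent samples: SE of the difference = √(SE₁² + SE₂²) = √(0.0002334784 + 0.0003161284) = 0.02344.
z* for 90% confidence is 1.645, so the margin of error is 1.645 × 0.02344 = 0.03856.

0.039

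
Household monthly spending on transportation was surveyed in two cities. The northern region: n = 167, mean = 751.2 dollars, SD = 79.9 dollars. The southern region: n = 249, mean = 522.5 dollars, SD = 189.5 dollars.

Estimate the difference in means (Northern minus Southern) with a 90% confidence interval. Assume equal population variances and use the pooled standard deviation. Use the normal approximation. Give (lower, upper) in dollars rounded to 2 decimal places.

Pooled variance s_p² = [166·79.9² + 248·189.5²] / (167+249−2) = 24071.2262, so s_p = 155.1490.
SE_diff = s_p·√(1/n₁ + 1/n₂) = 155.1490·√(1/167 + 1/249) = 15.5181.
z* = 1.645; margin = 1.645 × 15.5181 = 25.5273.
Difference = 751.2 − 522.5 = 228.7000.
228.7000 ± 25.5273 → (203.17, 254.23).

(203.17, 254.23)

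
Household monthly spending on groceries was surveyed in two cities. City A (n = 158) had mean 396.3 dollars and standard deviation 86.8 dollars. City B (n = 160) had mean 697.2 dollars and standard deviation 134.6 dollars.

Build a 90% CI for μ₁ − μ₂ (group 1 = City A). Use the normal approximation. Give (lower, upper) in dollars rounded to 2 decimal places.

(-321.77, -280.03)

Standard errors of each mean: 86.8/√158 = 6.9054 and 134.6/√160 = 10.6411.
SE(x̄₁ − x̄₂) = √(6.9054² + 10.6411²) = 12.6853 for independent samples with unequal variances.
With z* = 1.645, the margin is 1.645 × 12.6853 = 20.8673.
x̄₁ − x̄₂ = 396.3 − 697.2 = -300.9000; the interval is -300.9000 ± 20.8673 = (-321.77, -280.03).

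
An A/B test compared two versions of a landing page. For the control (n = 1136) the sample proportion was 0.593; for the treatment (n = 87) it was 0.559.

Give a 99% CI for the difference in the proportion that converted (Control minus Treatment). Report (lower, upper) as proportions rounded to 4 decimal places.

SE₁ = √(p̂₁(1−p̂₁)/n₁) = √(0.5930·0.4070/1136) = 0.01458; SE₂ = √(0.5590·0.4410/87) = 0.05323.
Independent samples: SE of the difference = √(SE₁² + SE₂²) = √(0.0002125764 + 0.0028334329) = 0.05519.
z* for 99% confidence is 2.576, so the margin of error is 2.576 × 0.05519 = 0.14217.
Point estimate p̂₁ − p̂₂ = 0.5930 − 0.5590 = 0.0340.
0.0340 ± 0.14217 → (-0.1082, 0.1762).

(-0.1082, 0.1762)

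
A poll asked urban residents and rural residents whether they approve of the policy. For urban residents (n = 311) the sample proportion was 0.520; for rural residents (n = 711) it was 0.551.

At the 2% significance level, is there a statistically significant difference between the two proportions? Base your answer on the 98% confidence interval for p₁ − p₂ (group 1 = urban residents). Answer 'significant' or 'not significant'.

The two standard errors are √(0.5200×0.4800/311) = 0.02833 and √(0.5510×0.4490/711) = 0.01865.
Because the samples are independent, SE_diff = √(0.02833² + 0.01865²) = 0.03392.
Using z* = 2.326 for 98%, ME = 2.326 × 0.03392 = 0.07890.
p̂₁ − p̂₂ = -0.0310; interval -0.0310 ± 0.07890 gives (-0.10990, 0.04790).
The interval (-0.10990, 0.04790) contains 0, so the difference is not significant.

not significant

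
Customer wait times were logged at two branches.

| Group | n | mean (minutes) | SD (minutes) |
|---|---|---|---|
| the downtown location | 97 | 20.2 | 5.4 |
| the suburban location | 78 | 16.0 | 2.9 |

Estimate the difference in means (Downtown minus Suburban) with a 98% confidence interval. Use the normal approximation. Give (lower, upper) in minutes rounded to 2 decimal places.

(2.71, 5.69)

Standard errors of each mean: 5.4/√97 = 0.5483 and 2.9/√78 = 0.3284.
SE(x̄₁ − x̄₂) = √(0.5483² + 0.3284²) = 0.6391 for independent samples with unequal variances.
With z* = 2.326, the margin is 2.326 × 0.6391 = 1.4865.
x̄₁ − x̄₂ = 20.2 − 16.0 = 4.2000; the interval is 4.2000 ± 1.4865 = (2.71, 5.69).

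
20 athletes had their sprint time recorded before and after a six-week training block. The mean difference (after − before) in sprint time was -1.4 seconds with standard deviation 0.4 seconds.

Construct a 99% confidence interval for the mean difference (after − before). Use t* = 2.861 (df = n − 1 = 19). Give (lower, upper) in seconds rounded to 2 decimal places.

Paired design: SE = s_d/√n = 0.4/√20 = 0.0894.
t* = 2.861; margin of error = 2.861 × 0.0894 = 0.2558.
-1.4 ± 0.2558 → (-1.66, -1.14).

(-1.66, -1.14)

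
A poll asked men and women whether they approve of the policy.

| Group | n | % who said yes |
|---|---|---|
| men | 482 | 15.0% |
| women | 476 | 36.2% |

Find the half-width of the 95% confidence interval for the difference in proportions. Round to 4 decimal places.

The two standard errors are √(0.1500×0.8500/482) = 0.01626 and √(0.3620×0.6380/476) = 0.02203.
Because the samples are independent, SE_diff = √(0.01626² + 0.02203²) = 0.02738.
Using z* = 1.960 for 95%, ME = 1.960 × 0.02738 = 0.05366.

0.0537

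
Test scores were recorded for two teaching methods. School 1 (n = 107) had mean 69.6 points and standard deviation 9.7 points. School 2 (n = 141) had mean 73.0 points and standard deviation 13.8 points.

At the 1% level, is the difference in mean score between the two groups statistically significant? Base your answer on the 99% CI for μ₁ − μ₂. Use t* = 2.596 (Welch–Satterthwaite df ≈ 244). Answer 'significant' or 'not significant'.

not significant

SE₁ = s₁/√n₁ = 9.7/√107 = 0.9377; SE₂ = 13.8/√141 = 1.1622.
Independent samples, unequal variances: SE_diff = √(SE₁² + SE₂²) = √(0.87928129 + 1.35070884) = 1.4933.
t* = 2.596, so margin of error = 2.596 × 1.4933 = 3.8766.
Difference in means = 69.6 − 73.0 = -3.4000.
-3.4000 ± 3.8766 → (-7.2766, 0.4766).
The interval (-7.2766, 0.4766) contains 0, so the difference is not significant.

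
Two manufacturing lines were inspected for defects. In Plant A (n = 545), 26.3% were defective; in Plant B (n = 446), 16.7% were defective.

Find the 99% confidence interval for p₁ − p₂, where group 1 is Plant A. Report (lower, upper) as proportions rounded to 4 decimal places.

(0.0294, 0.1626)

Each SE is √(p̂(1−p̂)/n): √(0.2630·0.7370/545) = 0.01886 and √(0.1670·0.8330/446) = 0.01766.
SE(p̂₁ − p̂₂) = √(SE₁² + SE₂²) = √(0.0003556996 + 0.0003118756) = 0.02584, since the two samples are independent.
At 99% confidence z* = 2.576; margin = 2.576 × 0.02584 = 0.06656.
The difference is 0.2630 − 0.1670 = 0.0960, so the interval is 0.0960 ± 0.06656 = (0.0294, 0.1626).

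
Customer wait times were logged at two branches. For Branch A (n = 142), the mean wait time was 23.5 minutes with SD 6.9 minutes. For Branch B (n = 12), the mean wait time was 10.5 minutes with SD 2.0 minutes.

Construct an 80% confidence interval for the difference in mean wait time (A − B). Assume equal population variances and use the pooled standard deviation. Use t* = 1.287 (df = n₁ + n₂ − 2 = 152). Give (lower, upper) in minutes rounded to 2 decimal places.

Pooled variance s_p² = [141·6.9² + 11·2.0²] / (142+12−2) = 44.4540, so s_p = 6.6674.
SE_diff = s_p·√(1/n₁ + 1/n₂) = 6.6674·√(1/142 + 1/12) = 2.0044.
t* = 1.287; margin = 1.287 × 2.0044 = 2.5797.
Difference = 23.5 − 10.5 = 13.0000.
13.0000 ± 2.5797 → (10.42, 15.58).

(10.42, 15.58)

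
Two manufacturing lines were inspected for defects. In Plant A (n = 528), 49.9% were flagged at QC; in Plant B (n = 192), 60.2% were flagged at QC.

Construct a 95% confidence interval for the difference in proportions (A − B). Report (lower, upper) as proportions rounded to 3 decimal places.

(-0.184, -0.022)

Each SE is √(p̂(1−p̂)/n): √(0.4990·0.5010/528) = 0.02176 and √(0.6020·0.3980/192) = 0.03533.
SE(p̂₁ − p̂₂) = √(SE₁² + SE₂²) = √(0.0004734976 + 0.0012482089) = 0.04149, since the two samples are independent.
At 95% confidence z* = 1.960; margin = 1.960 × 0.04149 = 0.08132.
The difference is 0.4990 − 0.6020 = -0.1030, so the interval is -0.1030 ± 0.08132 = (-0.184, -0.022).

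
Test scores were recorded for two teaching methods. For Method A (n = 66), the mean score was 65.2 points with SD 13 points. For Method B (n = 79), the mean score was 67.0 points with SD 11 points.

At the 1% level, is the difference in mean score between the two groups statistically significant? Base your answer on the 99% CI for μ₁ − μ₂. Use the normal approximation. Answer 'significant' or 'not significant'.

Per-group SEs: s₁/√n₁ = 13/√66 = 1.6002, s₂/√n₂ = 11/√79 = 1.2376.
Unpooled SE of the difference: √(2.56064004 + 1.53165376) = 2.0229.
Margin of error = z* · SE = 2.576 × 2.0229 = 5.2110.
x̄₁ − x̄₂ = 65.2 − 67.0 = -1.8000.
CI: -1.8000 ± 5.2110 = (-7.0110, 3.4110).
The interval (-7.0110, 3.4110) contains 0, so the difference is not significant.

not significant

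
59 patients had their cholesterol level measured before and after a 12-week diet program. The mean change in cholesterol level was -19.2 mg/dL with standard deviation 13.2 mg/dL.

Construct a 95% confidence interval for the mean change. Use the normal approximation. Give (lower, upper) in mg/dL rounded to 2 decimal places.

(-22.57, -15.83)

This is a matched-pairs design, so SE = s_d/√n = 13.2/√59 = 1.7185.
Margin = 1.960 × 1.7185 = 3.3683; the interval is -19.2 ± 3.3683 = (-22.57, -15.83).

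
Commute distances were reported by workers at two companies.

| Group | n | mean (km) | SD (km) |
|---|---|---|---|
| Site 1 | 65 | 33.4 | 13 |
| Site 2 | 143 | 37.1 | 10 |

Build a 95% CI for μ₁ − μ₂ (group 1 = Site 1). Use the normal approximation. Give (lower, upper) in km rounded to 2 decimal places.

Per-group SEs: s₁/√n₁ = 13/√65 = 1.6125, s₂/√n₂ = 10/√143 = 0.8362.
Unpooled SE of the difference: √(2.60015625 + 0.69923044) = 1.8164.
Margin of error = z* · SE = 1.960 × 1.8164 = 3.5601.
x̄₁ − x̄₂ = 33.4 − 37.1 = -3.7000.
CI: -3.7000 ± 3.5601 = (-7.26, -0.14).

(-7.26, -0.14)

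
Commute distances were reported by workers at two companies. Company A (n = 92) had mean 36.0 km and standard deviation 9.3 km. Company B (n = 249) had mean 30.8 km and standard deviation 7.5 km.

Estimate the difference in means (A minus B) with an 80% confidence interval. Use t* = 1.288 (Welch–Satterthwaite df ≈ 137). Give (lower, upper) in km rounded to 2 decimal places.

(3.81, 6.59)

SE₁ = s₁/√n₁ = 9.3/√92 = 0.9696; SE₂ = 7.5/√249 = 0.4753.
Independent samples, unequal variances: SE_diff = √(SE₁² + SE₂²) = √(0.94012416 + 0.22591009) = 1.0798.
t* = 1.288, so margin of error = 1.288 × 1.0798 = 1.3908.
Difference in means = 36.0 − 30.8 = 5.2000.
5.2000 ± 1.3908 → (3.81, 6.59).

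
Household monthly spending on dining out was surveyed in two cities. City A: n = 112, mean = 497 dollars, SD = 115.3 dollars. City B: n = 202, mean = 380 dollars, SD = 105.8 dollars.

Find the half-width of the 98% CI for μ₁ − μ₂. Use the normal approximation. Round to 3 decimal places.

30.692

Per-group SEs: s₁/√n₁ = 115.3/√112 = 10.8948, s₂/√n₂ = 105.8/√202 = 7.4441.
Unpooled SE of the difference: √(118.69666704 + 55.41462481) = 13.1951.
Margin of error = z* · SE = 2.326 × 13.1951 = 30.6918.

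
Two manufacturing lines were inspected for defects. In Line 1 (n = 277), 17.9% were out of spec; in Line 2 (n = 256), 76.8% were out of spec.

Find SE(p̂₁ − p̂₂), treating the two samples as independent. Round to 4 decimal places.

The two standard errors are √(0.1790×0.8210/277) = 0.02303 and √(0.7680×0.2320/256) = 0.02638.
Because the samples are independent, SE_diff = √(0.02303² + 0.02638²) = 0.03502.

0.0350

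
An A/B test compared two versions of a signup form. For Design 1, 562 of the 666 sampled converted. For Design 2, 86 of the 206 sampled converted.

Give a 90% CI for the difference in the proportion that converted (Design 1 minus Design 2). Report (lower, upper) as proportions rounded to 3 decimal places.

First, p̂₁ = 562/666 = 0.8438; p̂₂ = 86/206 = 0.4175.
The two standard errors are √(0.8438×0.1562/666) = 0.01407 and √(0.4175×0.5825/206) = 0.03436.
Because the samples are independent, SE_diff = √(0.01407² + 0.03436²) = 0.03713.
Using z* = 1.645 for 90%, ME = 1.645 × 0.03713 = 0.06108.
p̂₁ − p̂₂ = 0.4263; interval 0.4263 ± 0.06108 gives (0.365, 0.487).

(0.365, 0.487)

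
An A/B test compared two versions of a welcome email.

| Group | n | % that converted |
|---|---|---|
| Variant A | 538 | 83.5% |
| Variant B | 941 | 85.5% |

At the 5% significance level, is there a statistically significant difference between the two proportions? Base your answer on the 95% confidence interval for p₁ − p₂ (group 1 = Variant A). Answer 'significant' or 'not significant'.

SE₁ = √(p̂₁(1−p̂₁)/n₁) = √(0.8350·0.1650/538) = 0.01600; SE₂ = √(0.8550·0.1450/941) = 0.01148.
Independent samples: SE of the difference = √(SE₁² + SE₂²) = √(0.000256 + 0.0001317904) = 0.01969.
z* for 95% confidence is 1.960, so the margin of error is 1.960 × 0.01969 = 0.03859.
Point estimate p̂₁ − p̂₂ = 0.8350 − 0.8550 = -0.0200.
-0.0200 ± 0.03859 → (-0.05859, 0.01859).
The interval (-0.05859, 0.01859) contains 0, so the difference is not significant.

not significant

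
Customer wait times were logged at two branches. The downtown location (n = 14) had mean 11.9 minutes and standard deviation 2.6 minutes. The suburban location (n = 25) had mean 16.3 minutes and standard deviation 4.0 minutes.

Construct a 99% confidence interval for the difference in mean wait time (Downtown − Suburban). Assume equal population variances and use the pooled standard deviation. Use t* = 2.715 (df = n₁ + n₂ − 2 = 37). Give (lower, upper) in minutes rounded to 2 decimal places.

s_p = √[((n₁−1)s₁² + (n₂−1)s₂²)/(n₁+n₂−2)] = √[(13·2.6² + 24·4.0²)/37] = 3.5712.
SE = 3.5712·√(1/14 + 1/25) = 1.1921.
With t* = 2.715, margin = 2.715 × 1.1921 = 3.2366.
x̄₁ − x̄₂ = 11.9 − 16.3 = -4.4000; interval -4.4000 ± 3.2366 = (-7.64, -1.16).

(-7.64, -1.16)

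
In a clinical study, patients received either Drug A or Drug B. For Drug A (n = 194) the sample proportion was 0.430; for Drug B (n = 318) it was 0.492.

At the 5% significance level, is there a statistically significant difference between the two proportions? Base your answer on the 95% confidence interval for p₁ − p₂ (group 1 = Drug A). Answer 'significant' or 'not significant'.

The two standard errors are √(0.4300×0.5700/194) = 0.03554 and √(0.4920×0.5080/318) = 0.02804.
Because the samples are independent, SE_diff = √(0.03554² + 0.02804²) = 0.04527.
Using z* = 1.960 for 95%, ME = 1.960 × 0.04527 = 0.08873.
p̂₁ − p̂₂ = -0.0620; interval -0.0620 ± 0.08873 gives (-0.15073, 0.02673).
The interval (-0.15073, 0.02673) contains 0, so the difference is not significant.

not significant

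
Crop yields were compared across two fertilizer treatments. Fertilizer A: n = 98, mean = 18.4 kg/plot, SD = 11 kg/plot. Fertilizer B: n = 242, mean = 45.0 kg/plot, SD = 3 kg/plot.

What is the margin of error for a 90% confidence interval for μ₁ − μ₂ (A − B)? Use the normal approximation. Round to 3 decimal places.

Standard errors of each mean: 11/√98 = 1.1112 and 3/√242 = 0.1928.
SE(x̄₁ − x̄₂) = √(1.1112² + 0.1928²) = 1.1278 for independent samples with unequal variances.
With z* = 1.645, the margin is 1.645 × 1.1278 = 1.8552.

1.855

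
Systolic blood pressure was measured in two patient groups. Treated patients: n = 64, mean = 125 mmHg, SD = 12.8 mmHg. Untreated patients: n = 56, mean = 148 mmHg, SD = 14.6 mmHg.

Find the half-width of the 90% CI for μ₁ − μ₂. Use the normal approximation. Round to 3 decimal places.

4.151

Per-group SEs: s₁/√n₁ = 12.8/√64 = 1.6000, s₂/√n₂ = 14.6/√56 = 1.9510.
Unpooled SE of the difference: √(2.56 + 3.806401) = 2.5232.
Margin of error = z* · SE = 1.645 × 2.5232 = 4.1507.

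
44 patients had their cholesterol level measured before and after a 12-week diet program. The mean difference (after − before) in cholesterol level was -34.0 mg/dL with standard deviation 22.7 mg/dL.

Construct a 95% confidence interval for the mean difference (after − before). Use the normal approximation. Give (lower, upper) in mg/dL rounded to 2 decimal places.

(-40.71, -27.29)

This is a matched-pairs design, so SE = s_d/√n = 22.7/√44 = 3.4222.
Margin = 1.960 × 3.4222 = 6.7075; the interval is -34.0 ± 6.7075 = (-40.71, -27.29).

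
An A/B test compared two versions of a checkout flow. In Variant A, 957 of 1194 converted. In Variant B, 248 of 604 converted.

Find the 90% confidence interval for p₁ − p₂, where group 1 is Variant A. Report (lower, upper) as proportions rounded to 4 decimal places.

(0.3529, 0.4289)

Sample proportions: 957/1194 = 0.8015, 248/604 = 0.4106.
Each SE is √(p̂(1−p̂)/n): √(0.8015·0.1985/1194) = 0.01154 and √(0.4106·0.5894/604) = 0.02002.
SE(p̂₁ − p̂₂) = √(SE₁² + SE₂²) = √(0.0001331716 + 0.0004008004) = 0.02311, since the two samples are independent.
At 90% confidence z* = 1.645; margin = 1.645 × 0.02311 = 0.03802.
The difference is 0.8015 − 0.4106 = 0.3909, so the interval is 0.3909 ± 0.03802 = (0.3529, 0.4289).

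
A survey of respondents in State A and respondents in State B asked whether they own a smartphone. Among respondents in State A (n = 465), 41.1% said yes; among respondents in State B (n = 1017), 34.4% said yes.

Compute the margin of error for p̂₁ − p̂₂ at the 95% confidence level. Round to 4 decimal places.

SE₁ = √(p̂₁(1−p̂₁)/n₁) = √(0.4110·0.5890/465) = 0.02282; SE₂ = √(0.3440·0.6560/1017) = 0.01490.
Independent samples: SE of the difference = √(SE₁² + SE₂²) = √(0.0005207524 + 0.00022201) = 0.02725.
z* for 95% confidence is 1.960, so the margin of error is 1.960 × 0.02725 = 0.05341.

0.0534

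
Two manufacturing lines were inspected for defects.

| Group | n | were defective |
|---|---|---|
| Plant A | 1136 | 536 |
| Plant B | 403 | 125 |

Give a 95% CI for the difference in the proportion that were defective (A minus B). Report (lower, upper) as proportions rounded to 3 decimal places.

p̂₁ = 536/1136 = 0.4718 and p̂₂ = 125/403 = 0.3102.
SE₁ = √(p̂₁(1−p̂₁)/n₁) = √(0.4718·0.5282/1136) = 0.01481; SE₂ = √(0.3102·0.6898/403) = 0.02304.
Independent samples: SE of the difference = √(SE₁² + SE₂²) = √(0.0002193361 + 0.0005308416) = 0.02739.
z* for 95% confidence is 1.960, so the margin of error is 1.960 × 0.02739 = 0.05368.
Point estimate p̂₁ − p̂₂ = 0.4718 − 0.3102 = 0.1616.
0.1616 ± 0.05368 → (0.108, 0.215).

(0.108, 0.215)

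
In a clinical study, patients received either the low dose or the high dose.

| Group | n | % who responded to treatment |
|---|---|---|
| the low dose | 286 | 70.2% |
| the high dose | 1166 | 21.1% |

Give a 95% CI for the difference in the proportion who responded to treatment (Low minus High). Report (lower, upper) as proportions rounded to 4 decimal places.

The two standard errors are √(0.7020×0.2980/286) = 0.02705 and √(0.2110×0.7890/1166) = 0.01195.
Because the samples are independent, SE_diff = √(0.02705² + 0.01195²) = 0.02957.
Using z* = 1.960 for 95%, ME = 1.960 × 0.02957 = 0.05796.
p̂₁ − p̂₂ = 0.4910; interval 0.4910 ± 0.05796 gives (0.4330, 0.5490).

(0.4330, 0.5490)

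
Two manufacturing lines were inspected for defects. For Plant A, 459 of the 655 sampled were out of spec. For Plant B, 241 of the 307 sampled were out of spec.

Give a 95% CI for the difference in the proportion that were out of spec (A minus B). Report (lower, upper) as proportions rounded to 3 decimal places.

(-0.142, -0.026)

p̂₁ = 459/655 = 0.7008 and p̂₂ = 241/307 = 0.7850.
SE₁ = √(p̂₁(1−p̂₁)/n₁) = √(0.7008·0.2992/655) = 0.01789; SE₂ = √(0.7850·0.2150/307) = 0.02345.
Independent samples: SE of the difference = √(SE₁² + SE₂²) = √(0.0003200521 + 0.0005499025) = 0.02949.
z* for 95% confidence is 1.960, so the margin of error is 1.960 × 0.02949 = 0.05780.
Point estimate p̂₁ − p̂₂ = 0.7008 − 0.7850 = -0.0842.
-0.0842 ± 0.05780 → (-0.142, -0.026).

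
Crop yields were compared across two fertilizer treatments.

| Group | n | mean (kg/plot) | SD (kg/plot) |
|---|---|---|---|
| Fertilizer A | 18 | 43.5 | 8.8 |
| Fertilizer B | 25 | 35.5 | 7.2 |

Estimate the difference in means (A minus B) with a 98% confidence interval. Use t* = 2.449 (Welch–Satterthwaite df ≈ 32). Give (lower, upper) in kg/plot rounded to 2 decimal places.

SE₁ = s₁/√n₁ = 8.8/√18 = 2.0742; SE₂ = 7.2/√25 = 1.4400.
Independent samples, unequal variances: SE_diff = √(SE₁² + SE₂²) = √(4.30230564 + 2.0736) = 2.5251.
t* = 2.449, so margin of error = 2.449 × 2.5251 = 6.1840.
Difference in means = 43.5 − 35.5 = 8.0000.
8.0000 ± 6.1840 → (1.82, 14.18).

(1.82, 14.18)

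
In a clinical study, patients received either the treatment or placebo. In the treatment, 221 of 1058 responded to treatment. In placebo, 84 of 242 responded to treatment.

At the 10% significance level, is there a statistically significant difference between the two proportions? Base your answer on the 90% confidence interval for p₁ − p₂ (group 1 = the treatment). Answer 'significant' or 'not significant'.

significant

Sample proportions: 221/1058 = 0.2089, 84/242 = 0.3471.
Each SE is √(p̂(1−p̂)/n): √(0.2089·0.7911/1058) = 0.01250 and √(0.3471·0.6529/242) = 0.03060.
SE(p̂₁ − p̂₂) = √(SE₁² + SE₂²) = √(0.00015625 + 0.00093636) = 0.03305, since the two samples are independent.
At 90% confidence z* = 1.645; margin = 1.645 × 0.03305 = 0.05437.
The difference is 0.2089 − 0.3471 = -0.1382, so the interval is -0.1382 ± 0.05437 = (-0.19257, -0.08383).
The interval (-0.19257, -0.08383) does not contain 0, so the difference is significant.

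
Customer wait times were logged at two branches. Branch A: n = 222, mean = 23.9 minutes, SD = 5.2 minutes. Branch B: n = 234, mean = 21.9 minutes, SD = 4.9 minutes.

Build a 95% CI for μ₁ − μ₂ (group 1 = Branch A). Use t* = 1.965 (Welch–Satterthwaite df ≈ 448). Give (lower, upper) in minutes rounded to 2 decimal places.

Per-group SEs: s₁/√n₁ = 5.2/√222 = 0.3490, s₂/√n₂ = 4.9/√234 = 0.3203.
Unpooled SE of the difference: √(0.121801 + 0.10259209) = 0.4737.
Margin of error = t* · SE = 1.965 × 0.4737 = 0.9308.
x̄₁ − x̄₂ = 23.9 − 21.9 = 2.0000.
CI: 2.0000 ± 0.9308 = (1.07, 2.93).

(1.07, 2.93)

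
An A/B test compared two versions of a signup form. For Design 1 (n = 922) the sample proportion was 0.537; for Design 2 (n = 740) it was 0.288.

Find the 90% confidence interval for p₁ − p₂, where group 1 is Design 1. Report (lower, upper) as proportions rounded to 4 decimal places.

The two standard errors are √(0.5370×0.4630/922) = 0.01642 and √(0.2880×0.7120/740) = 0.01665.
Because the samples are independent, SE_diff = √(0.01642² + 0.01665²) = 0.02338.
Using z* = 1.645 for 90%, ME = 1.645 × 0.02338 = 0.03846.
p̂₁ − p̂₂ = 0.2490; interval 0.2490 ± 0.03846 gives (0.2105, 0.2875).

(0.2105, 0.2875)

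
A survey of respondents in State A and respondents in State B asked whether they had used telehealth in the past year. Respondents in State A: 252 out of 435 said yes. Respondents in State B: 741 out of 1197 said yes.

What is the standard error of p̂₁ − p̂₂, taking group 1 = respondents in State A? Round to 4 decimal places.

p̂₁ = 252/435 = 0.5793 and p̂₂ = 741/1197 = 0.6190.
SE₁ = √(p̂₁(1−p̂₁)/n₁) = √(0.5793·0.4207/435) = 0.02367; SE₂ = √(0.6190·0.3810/1197) = 0.01404.
Independent samples: SE of the difference = √(SE₁² + SE₂²) = √(0.0005602689 + 0.0001971216) = 0.02752.

0.0275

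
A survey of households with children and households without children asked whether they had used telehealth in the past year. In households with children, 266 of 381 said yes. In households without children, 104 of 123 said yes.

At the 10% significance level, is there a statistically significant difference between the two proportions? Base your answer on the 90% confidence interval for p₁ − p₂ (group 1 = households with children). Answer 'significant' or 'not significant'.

significant

p̂₁ = 266/381 = 0.6982 and p̂₂ = 104/123 = 0.8455.
SE₁ = √(p̂₁(1−p̂₁)/n₁) = √(0.6982·0.3018/381) = 0.02352; SE₂ = √(0.8455·0.1545/123) = 0.03259.
Independent samples: SE of the difference = √(SE₁² + SE₂²) = √(0.0005531904 + 0.0010621081) = 0.04019.
z* for 90% confidence is 1.645, so the margin of error is 1.645 × 0.04019 = 0.06611.
Point estimate p̂₁ − p̂₂ = 0.6982 − 0.8455 = -0.1473.
-0.1473 ± 0.06611 → (-0.21341, -0.08119).
The interval (-0.21341, -0.08119) does not contain 0, so the difference is significant.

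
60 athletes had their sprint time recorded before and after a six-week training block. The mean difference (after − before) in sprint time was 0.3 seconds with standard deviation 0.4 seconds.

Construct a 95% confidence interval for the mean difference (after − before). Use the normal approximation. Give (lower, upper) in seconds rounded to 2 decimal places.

(0.20, 0.40)

This is a matched-pairs design, so SE = s_d/√n = 0.4/√60 = 0.0516.
Margin = 1.960 × 0.0516 = 0.1011; the interval is 0.3 ± 0.1011 = (0.20, 0.40).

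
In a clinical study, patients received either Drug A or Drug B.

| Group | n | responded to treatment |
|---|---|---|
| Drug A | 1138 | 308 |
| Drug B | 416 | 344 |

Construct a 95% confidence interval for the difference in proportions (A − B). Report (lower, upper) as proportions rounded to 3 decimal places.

(-0.601, -0.512)

p̂₁ = 308/1138 = 0.2707 and p̂₂ = 344/416 = 0.8269.
SE₁ = √(p̂₁(1−p̂₁)/n₁) = √(0.2707·0.7293/1138) = 0.01317; SE₂ = √(0.8269·0.1731/416) = 0.01855.
Independent samples: SE of the difference = √(SE₁² + SE₂²) = √(0.0001734489 + 0.0003441025) = 0.02275.
z* for 95% confidence is 1.960, so the margin of error is 1.960 × 0.02275 = 0.04459.
Point estimate p̂₁ − p̂₂ = 0.2707 − 0.8269 = -0.5562.
-0.5562 ± 0.04459 → (-0.601, -0.512).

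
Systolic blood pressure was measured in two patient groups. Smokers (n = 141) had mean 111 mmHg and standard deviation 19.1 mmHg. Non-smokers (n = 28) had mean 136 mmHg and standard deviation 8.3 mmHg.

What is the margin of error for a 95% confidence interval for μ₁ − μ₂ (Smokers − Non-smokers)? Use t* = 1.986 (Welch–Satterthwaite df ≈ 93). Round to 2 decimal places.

4.46

SE₁ = s₁/√n₁ = 19.1/√141 = 1.6085; SE₂ = 8.3/√28 = 1.5686.
Independent samples, unequal variances: SE_diff = √(SE₁² + SE₂²) = √(2.58727225 + 2.46050596) = 2.2467.
t* = 1.986, so margin of error = 1.986 × 2.2467 = 4.4619.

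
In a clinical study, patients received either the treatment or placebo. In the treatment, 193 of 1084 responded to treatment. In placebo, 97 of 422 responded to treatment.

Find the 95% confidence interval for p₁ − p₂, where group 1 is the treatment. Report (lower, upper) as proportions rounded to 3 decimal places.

First, p̂₁ = 193/1084 = 0.1780; p̂₂ = 97/422 = 0.2299.
The two standard errors are √(0.1780×0.8220/1084) = 0.01162 and √(0.2299×0.7701/422) = 0.02048.
Because the samples are independent, SE_diff = √(0.01162² + 0.02048²) = 0.02355.
Using z* = 1.960 for 95%, ME = 1.960 × 0.02355 = 0.04616.
p̂₁ − p̂₂ = -0.0519; interval -0.0519 ± 0.04616 gives (-0.098, -0.006).

(-0.098, -0.006)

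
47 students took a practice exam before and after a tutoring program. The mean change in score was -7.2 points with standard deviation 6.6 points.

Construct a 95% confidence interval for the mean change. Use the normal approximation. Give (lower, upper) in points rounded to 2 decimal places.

This is a matched-pairs design, so SE = s_d/√n = 6.6/√47 = 0.9627.
Margin = 1.960 × 0.9627 = 1.8869; the interval is -7.2 ± 1.8869 = (-9.09, -5.31).

(-9.09, -5.31)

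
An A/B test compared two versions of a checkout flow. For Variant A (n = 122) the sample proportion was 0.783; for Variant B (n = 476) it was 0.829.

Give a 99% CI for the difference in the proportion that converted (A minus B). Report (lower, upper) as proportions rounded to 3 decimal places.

(-0.152, 0.060)

The two standard errors are √(0.7830×0.2170/122) = 0.03732 and √(0.8290×0.1710/476) = 0.01726.
Because the samples are independent, SE_diff = √(0.03732² + 0.01726²) = 0.04112.
Using z* = 2.576 for 99%, ME = 2.576 × 0.04112 = 0.10593.
p̂₁ − p̂₂ = -0.0460; interval -0.0460 ± 0.10593 gives (-0.152, 0.060).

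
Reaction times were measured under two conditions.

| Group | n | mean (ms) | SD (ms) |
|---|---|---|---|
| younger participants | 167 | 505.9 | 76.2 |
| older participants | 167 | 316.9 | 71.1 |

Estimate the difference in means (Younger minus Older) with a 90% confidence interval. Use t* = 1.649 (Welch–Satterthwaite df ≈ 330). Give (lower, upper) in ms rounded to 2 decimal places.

(175.70, 202.30)

Standard errors of each mean: 76.2/√167 = 5.8965 and 71.1/√167 = 5.5019.
SE(x̄₁ − x̄₂) = √(5.8965² + 5.5019²) = 8.0647 for independent samples with unequal variances.
With t* = 1.649, the margin is 1.649 × 8.0647 = 13.2987.
x̄₁ − x̄₂ = 505.9 − 316.9 = 189.0000; the interval is 189.0000 ± 13.2987 = (175.70, 202.30).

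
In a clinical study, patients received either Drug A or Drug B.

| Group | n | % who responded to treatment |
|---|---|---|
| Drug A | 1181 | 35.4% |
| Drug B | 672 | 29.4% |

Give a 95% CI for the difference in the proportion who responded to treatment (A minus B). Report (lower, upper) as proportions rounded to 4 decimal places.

The two standard errors are √(0.3540×0.6460/1181) = 0.01392 and √(0.2940×0.7060/672) = 0.01757.
Because the samples are independent, SE_diff = √(0.01392² + 0.01757²) = 0.02242.
Using z* = 1.960 for 95%, ME = 1.960 × 0.02242 = 0.04394.
p̂₁ − p̂₂ = 0.0600; interval 0.0600 ± 0.04394 gives (0.0161, 0.1039).

(0.0161, 0.1039)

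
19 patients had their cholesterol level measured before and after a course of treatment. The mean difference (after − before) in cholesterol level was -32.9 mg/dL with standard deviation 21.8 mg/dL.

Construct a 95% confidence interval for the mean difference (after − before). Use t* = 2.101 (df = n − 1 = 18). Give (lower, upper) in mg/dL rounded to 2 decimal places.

(-43.41, -22.39)

Paired design: SE = s_d/√n = 21.8/√19 = 5.0013.
t* = 2.101; margin of error = 2.101 × 5.0013 = 10.5077.
-32.9 ± 10.5077 → (-43.41, -22.39).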